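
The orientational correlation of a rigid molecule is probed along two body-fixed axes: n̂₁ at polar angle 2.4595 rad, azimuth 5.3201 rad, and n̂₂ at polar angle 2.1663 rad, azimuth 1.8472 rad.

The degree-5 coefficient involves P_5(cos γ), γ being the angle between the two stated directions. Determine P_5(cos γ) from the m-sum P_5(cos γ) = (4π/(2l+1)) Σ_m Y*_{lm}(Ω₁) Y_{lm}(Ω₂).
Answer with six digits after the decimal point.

-0.107224

Term-by-term m-sum for l=5 (normalisation 4π/11 = 1.142397):
  term(m=-5) = 0.00071 - 0.00831j   from Y*(Ω₁)=0.00475 + 0.04597j, Y(Ω₂)=-0.17728 - 0.03387j
  term(m=-4) = 0.01692 + 0.06750j   from Y*(Ω₁)=0.13638 - 0.11740j, Y(Ω₂)=-0.17347 + 0.34562j
  term(m=-3) = -0.07518 - 0.11553j   from Y*(Ω₁)=-0.37123 - 0.09572j, Y(Ω₂)=0.26513 + 0.24286j
  term(m=-2) = -0.01217 - 0.00949j   from Y*(Ω₁)=0.14694 + 0.39592j, Y(Ω₂)=-0.03110 + 0.01919j
  term(m=-1) = 0.01268 + 0.00436j   from Y*(Ω₁)=0.02178 - 0.03132j, Y(Ω₂)=0.09595 + 0.33824j
  term(m=+0) = 0.02020 + 0.00000j   from Y*(Ω₁)=0.39084 + 0.00000j, Y(Ω₂)=0.05168 + 0.00000j
  term(m=+1) = 0.01268 - 0.00436j   from Y*(Ω₁)=-0.02178 - 0.03132j, Y(Ω₂)=-0.09595 + 0.33824j
  term(m=+2) = -0.01217 + 0.00949j   from Y*(Ω₁)=0.14694 - 0.39592j, Y(Ω₂)=-0.03110 - 0.01919j
  term(m=+3) = -0.07518 + 0.11553j   from Y*(Ω₁)=0.37123 - 0.09572j, Y(Ω₂)=-0.26513 + 0.24286j
  term(m=+4) = 0.01692 - 0.06750j   from Y*(Ω₁)=0.13638 + 0.11740j, Y(Ω₂)=-0.17347 - 0.34562j
  term(m=+5) = 0.00071 + 0.00831j   from Y*(Ω₁)=-0.00475 + 0.04597j, Y(Ω₂)=0.17728 - 0.03387j
Σ over m = -0.09386 + 0.00000j; ×(4π/11) → -0.10722 + 0.00000j. Real part: -0.107224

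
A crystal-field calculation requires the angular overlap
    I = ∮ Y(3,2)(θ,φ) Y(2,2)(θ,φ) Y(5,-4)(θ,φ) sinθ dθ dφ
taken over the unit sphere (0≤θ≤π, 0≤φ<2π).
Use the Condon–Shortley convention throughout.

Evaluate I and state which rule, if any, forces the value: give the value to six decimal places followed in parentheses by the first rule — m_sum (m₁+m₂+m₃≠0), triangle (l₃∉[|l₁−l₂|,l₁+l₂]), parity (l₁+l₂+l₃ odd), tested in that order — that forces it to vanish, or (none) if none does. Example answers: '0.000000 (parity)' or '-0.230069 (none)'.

Checks pass: Σm=0; 10 even; l₃=5∈[1,5].
(2·3+1)(2·2+1)(2·5+1) = 385
Δ: 0! 6! 4! / 11! → 1/2310
sum: t=0:+1/144 = 1/144
3j²(3 2 5; 0 0 0) = Δ·Π!·Σ² = 10/231  (sign -1)
sum: t=0:+1/2880 = 1/2880
3j²(3 2 5; 2 2 -4) = Δ·Π!·Σ² = 3/55  (sign -1)
combine: 4πI² = 385·10/231·3/55 = 10/11
take √, sign +1: I = 0.26896683
No selection rule forces the value: the integral is nonzero (none).

0.268967 (none)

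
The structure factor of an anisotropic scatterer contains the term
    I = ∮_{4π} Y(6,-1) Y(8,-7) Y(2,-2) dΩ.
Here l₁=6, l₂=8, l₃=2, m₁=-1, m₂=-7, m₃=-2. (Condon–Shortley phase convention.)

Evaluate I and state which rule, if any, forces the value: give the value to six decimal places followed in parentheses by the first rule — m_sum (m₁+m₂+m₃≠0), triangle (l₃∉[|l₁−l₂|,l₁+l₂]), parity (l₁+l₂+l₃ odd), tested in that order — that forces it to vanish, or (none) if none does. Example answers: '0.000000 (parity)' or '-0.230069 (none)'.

m-sum = -1 − 7 − 2 = -10 ≠ 0 ⇒ I = 0

0.000000 (m_sum)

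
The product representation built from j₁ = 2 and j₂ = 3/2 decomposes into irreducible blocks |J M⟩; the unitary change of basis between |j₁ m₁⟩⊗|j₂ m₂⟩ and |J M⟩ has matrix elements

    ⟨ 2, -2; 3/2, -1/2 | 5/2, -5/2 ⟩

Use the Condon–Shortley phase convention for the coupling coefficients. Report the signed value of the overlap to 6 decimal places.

j₁+j₂−J=1  J+j₁−j₂=3  J−j₁+j₂=2  j₁+j₂+J+1=7
(j₁±m₁, j₂±m₂, J±M) = (0,4,1,2,0,5)
P² = 576/7
sum k=1..1:
  [1] −1/12 = -1/12
S = -1/12
C² = P²·S² = 4/7 ; C = -0.755929

-0.755929  (= −√(4/7))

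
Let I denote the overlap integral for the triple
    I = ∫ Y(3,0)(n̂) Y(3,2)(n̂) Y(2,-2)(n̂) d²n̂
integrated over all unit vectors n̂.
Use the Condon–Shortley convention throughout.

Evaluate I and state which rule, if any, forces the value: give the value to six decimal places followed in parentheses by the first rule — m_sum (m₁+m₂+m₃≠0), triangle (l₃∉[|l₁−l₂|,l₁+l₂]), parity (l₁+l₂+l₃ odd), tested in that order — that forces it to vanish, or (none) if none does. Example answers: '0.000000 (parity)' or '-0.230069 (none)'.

Checks pass: Σm=0; 8 even; l₃=2∈[0,6].
(2·3+1)(2·3+1)(2·2+1) = 245
Δ: 4! 2! 2! / 9! → 1/3780
sum: t=1:−1/24 t=2:+1/4 t=3:−1/24 = 1/6
3j²(3 3 2; 0 0 0) = Δ·Π!·Σ² = 4/105  (sign +1)
sum: t=3:−1/24 = -1/24
3j²(3 3 2; 0 2 -2) = Δ·Π!·Σ² = 1/21  (sign -1)
combine: 4πI² = 245·4/105·1/21 = 4/9
take √, sign -1: I = -0.18806319
No selection rule forces the value: the integral is nonzero (none).

-0.188063 (none)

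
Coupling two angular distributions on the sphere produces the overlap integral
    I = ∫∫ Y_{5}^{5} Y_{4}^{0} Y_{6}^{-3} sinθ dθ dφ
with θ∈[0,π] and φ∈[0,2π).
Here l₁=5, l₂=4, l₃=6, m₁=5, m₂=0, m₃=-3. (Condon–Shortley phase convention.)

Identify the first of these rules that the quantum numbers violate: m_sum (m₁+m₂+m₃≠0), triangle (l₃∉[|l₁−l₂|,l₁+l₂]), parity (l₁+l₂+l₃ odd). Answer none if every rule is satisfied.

azimuthal sum: 5 + 0 − 3 = 2  ✗
1 ≤ 6 ≤ 9 (triangle on l)
L = 5 + 4 + 6 = 15 (odd)

m_sum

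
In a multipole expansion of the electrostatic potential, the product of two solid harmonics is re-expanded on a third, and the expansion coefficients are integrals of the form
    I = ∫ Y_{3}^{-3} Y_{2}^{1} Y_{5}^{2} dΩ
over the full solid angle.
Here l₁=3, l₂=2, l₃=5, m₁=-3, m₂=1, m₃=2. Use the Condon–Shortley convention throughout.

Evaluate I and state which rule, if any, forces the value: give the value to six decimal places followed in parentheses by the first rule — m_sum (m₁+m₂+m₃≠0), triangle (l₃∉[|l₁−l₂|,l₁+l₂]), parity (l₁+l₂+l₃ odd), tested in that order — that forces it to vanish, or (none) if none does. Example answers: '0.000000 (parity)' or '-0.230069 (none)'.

0.063396 (none)

m-sum 0 ✓  L=10 even ✓  1≤5≤5 ✓
Π(2lᵢ+1) = 7×5×11 = 385
triangle coeff Δ(3,2,5) = 1/2310
Σ_t [0,0]: t=0:+1/144 = 1/144
(3j)²=10/231 [(3 2 5; 0 0 0)], sign=-1
Σ_t [0,0]: t=0:+1/4320 = 1/4320
(3j)²=1/330 [(3 2 5; -3 1 2)], sign=-1
⇒ 4πI² = 5/99
I = (+1)√(5/99/(4π)) = 0.06339609
No selection rule forces the value: the integral is nonzero (none).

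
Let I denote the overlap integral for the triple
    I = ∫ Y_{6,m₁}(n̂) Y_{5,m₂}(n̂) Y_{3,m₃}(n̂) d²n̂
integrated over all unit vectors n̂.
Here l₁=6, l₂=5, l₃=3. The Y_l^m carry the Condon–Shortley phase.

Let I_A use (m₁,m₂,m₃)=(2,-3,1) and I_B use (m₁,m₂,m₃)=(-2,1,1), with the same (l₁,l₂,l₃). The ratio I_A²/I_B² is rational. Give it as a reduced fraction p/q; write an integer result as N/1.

7/6

Shared (l₁,l₂,l₃)=(6,5,3): N and (l;000)² cancel in I_A²/I_B².
A: Δ = 8!·4!·2!/15! = 1/675675; Racah Σ t=0..2: t=0:+1/1935360 t=1:−1/30240 t=2:+1/11520 = 1/18432; ⇒ 3j(6 5 3; 2 -3 1)² = 7/429, sgn +1
B: Δ = 8!·4!·2!/15! = 1/675675; Racah Σ t=4..6: t=4:+1/27648 t=5:−1/4320 t=6:+1/11520 = -1/9216; ⇒ 3j(6 5 3; -2 1 1)² = 2/143, sgn -1
I_A²/I_B² = (7/429)/(2/143) = 7/6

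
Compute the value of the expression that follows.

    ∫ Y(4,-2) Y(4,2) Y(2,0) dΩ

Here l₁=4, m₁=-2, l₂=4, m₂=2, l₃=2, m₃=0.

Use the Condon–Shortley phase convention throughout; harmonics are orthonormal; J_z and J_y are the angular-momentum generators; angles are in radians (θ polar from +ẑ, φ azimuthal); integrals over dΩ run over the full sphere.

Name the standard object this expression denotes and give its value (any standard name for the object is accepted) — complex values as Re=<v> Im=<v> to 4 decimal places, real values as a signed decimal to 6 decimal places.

This is a Gaunt coefficient — the integral of a triple product of spherical harmonics over the sphere.
Checks pass: Σm=0; 10 even; l₃=2∈[0,8].
(2·4+1)(2·4+1)(2·2+1) = 405
Δ: 6! 2! 2! / 11! → 1/13860
sum: t=2:+1/192 t=3:−1/36 t=4:+1/192 = -5/288
3j²(4 4 2; 0 0 0) = Δ·Π!·Σ² = 20/693  (sign -1)
sum: t=4:+1/192 t=5:−1/120 t=6:+1/2880 = -1/360
3j²(4 4 2; -2 2 0) = Δ·Π!·Σ² = 16/3465  (sign -1)
combine: 4πI² = 405·20/693·16/3465 = 320/5929
take √, sign +1: I = 0.06553591

Gaunt coefficient, +0.065536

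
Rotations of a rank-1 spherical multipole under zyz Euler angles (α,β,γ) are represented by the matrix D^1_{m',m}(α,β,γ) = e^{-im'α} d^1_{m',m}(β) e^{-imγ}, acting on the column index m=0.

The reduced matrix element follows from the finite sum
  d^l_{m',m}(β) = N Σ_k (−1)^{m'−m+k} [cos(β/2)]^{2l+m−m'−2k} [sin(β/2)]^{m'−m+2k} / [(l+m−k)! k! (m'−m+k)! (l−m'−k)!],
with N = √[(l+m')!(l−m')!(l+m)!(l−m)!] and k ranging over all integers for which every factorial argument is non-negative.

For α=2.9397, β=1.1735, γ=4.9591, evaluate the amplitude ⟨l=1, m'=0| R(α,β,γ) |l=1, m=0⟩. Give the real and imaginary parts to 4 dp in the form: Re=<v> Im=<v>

Split into d^1_{0,0}(β=1.1735) × two z-phases.
With c≡cos(β/2)=0.832744 and s≡sin(β/2)=0.553658, N=[1·1·1·1]^{1/2}=1.000000
k∈{0,1} keeps every argument non-negative
  k=0: (−1)^0·1.0000/(1)·0.8327^2·0.5537^0 = +0.693463
  k=1: (−1)^1·1.0000/(1)·0.8327^0·0.5537^2 = -0.306537
d^1_{0,0}(1.1735) = +0.693463 -0.306537 = +0.386927
Phases: e^{-i·(0)·2.9397}=+1.000000+0.000000i, e^{-i·(0)·4.9591}=+1.000000+0.000000i ⇒ D=+0.386927+0.000000i

Re=0.3869 Im=0.0000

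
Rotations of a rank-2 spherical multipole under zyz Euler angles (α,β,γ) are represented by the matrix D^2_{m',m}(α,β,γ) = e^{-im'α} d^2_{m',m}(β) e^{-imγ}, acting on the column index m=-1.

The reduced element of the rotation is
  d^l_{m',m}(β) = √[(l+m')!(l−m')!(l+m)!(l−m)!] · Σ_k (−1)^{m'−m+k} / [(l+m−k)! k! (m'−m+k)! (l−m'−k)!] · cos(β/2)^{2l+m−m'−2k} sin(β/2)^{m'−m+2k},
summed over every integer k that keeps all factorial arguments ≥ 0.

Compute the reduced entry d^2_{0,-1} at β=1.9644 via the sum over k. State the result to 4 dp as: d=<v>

d^2_{0,-1}(β=1.9644) via the finite sum:
With c≡cos(β/2)=0.555194 and s≡sin(β/2)=0.831721, N=[2·2·1·6]^{1/2}=4.898979
k∈{0,1} keeps every argument non-negative
  k=0: (−1)^1·4.8990/(2)·0.5552^3·0.8317^1 = -0.348648
  k=1: (−1)^2·4.8990/(2)·0.5552^1·0.8317^3 = +0.782444
d^2_{0,-1}(1.9644) = -0.348648 +0.782444 = +0.433795

d=0.4338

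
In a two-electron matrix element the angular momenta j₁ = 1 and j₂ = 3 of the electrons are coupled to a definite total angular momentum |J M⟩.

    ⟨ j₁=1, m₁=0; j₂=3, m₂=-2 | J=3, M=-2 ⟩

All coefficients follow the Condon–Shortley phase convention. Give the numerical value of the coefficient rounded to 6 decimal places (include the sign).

+√(1/3) = +0.577350

√[7·1!1!5!/8! · 1!1!1!5!1!5!] = √(300)
  +(−1)^0/∏(0,1,1,1,0,4)! = 1/24  (running 1/24)
  +(−1)^1/∏(1,0,0,0,1,5)! = -1/120  (running 1/30)
⟨..|..⟩ = √(300)·(1/30) = +0.577350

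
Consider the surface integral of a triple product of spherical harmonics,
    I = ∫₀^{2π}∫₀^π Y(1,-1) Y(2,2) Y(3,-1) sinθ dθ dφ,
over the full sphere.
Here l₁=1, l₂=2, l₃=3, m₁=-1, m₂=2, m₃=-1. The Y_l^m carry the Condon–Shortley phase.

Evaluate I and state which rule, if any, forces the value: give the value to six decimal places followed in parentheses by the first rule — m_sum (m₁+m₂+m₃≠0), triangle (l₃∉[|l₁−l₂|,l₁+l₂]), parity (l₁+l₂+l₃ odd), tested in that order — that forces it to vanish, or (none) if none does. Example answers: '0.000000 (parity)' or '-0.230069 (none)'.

m-sum 0 ✓  L=6 even ✓  1≤3≤3 ✓
Π(2lᵢ+1) = 3×5×7 = 105
triangle coeff Δ(1,2,3) = 1/105
Σ_t [0,0]: t=0:+1/4 = 1/4
(3j)²=3/35 [(1 2 3; 0 0 0)], sign=-1
Σ_t [0,0]: t=0:+1/48 = 1/48
(3j)²=1/105 [(1 2 3; -1 2 -1)], sign=+1
⇒ 4πI² = 3/35
I = (-1)√(3/35/(4π)) = -0.08258890
No selection rule forces the value: the integral is nonzero (none).

-0.082589 (none)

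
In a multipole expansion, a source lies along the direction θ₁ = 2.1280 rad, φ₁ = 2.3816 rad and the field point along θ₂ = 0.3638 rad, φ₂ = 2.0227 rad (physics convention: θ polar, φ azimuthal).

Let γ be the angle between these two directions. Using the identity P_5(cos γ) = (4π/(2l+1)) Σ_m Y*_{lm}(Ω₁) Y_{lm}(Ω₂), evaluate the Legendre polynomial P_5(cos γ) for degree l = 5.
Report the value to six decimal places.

Expand P_5 via completeness: Σ_{m} conj(Y_{5,m}) at Ω₁ times Y_{5,m} at Ω₂ —
  m=-5: Y*=(0.161688, -0.125066)  Y=(-0.002044, 0.001683)  product (-0.000120, 0.000528)
  m=-4: Y*=(0.400675, 0.040858)  Y=(-0.005159, -0.021375)  product (-0.001194, -0.008775)
  m=-3: Y*=(0.208919, 0.243465)  Y=(0.104462, 0.022821)  product (0.016268, 0.030201)
  m=-2: Y*=(0.005281, -0.103848)  Y=(-0.200992, 0.255272)  product (0.025448, 0.022221)
  m=-1: Y*=(0.250789, -0.238360)  Y=(-0.238453, -0.491246)  product (-0.176895, -0.066362)
  m=+0: Y*=(-0.021740, -0.000000)  Y=(0.209804, 0.000000)  product (-0.004561, -0.000000)
  m=+1: Y*=(-0.250789, -0.238360)  Y=(0.238453, -0.491246)  product (-0.176895, 0.066362)
  m=+2: Y*=(0.005281, 0.103848)  Y=(-0.200992, -0.255272)  product (0.025448, -0.022221)
  m=+3: Y*=(-0.208919, 0.243465)  Y=(-0.104462, 0.022821)  product (0.016268, -0.030201)
  m=+4: Y*=(0.400675, -0.040858)  Y=(-0.005159, 0.021375)  product (-0.001194, 0.008775)
  m=+5: Y*=(-0.161688, -0.125066)  Y=(0.002044, 0.001683)  product (-0.000120, -0.000528)
Σ over m = (-0.277546, 0.000000); ×(4π/11) → (-0.317068, 0.000000). Real part: -0.317068

-0.317068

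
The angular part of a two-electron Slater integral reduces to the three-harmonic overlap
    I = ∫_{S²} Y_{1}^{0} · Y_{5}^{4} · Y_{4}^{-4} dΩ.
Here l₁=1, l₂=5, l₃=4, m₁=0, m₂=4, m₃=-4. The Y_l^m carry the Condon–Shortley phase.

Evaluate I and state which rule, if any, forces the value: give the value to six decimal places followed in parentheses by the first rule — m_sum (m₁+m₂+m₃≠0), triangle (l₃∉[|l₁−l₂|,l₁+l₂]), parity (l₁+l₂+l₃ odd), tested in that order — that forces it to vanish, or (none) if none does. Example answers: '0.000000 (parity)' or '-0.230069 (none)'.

0.147319 (none)

Checks pass: Σm=0; 10 even; l₃=4∈[4,6].
(2·1+1)(2·5+1)(2·4+1) = 297
Δ: 2! 0! 8! / 11! → 1/495
sum: t=1:−1/576 = -1/576
3j²(1 5 4; 0 0 0) = Δ·Π!·Σ² = 5/99  (sign -1)
sum: t=1:−1/40320 = -1/40320
3j²(1 5 4; 0 4 -4) = Δ·Π!·Σ² = 1/55  (sign -1)
combine: 4πI² = 297·5/99·1/55 = 3/11
take √, sign +1: I = 0.14731920
No selection rule forces the value: the integral is nonzero (none).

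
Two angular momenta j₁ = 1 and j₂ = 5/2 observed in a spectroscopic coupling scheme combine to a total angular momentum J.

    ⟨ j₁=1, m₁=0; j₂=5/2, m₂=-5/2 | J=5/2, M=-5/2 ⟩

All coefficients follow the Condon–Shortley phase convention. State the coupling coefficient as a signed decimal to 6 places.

+√(5/7) ≈ +0.845154

j₁+j₂−J=1  J+j₁−j₂=1  J−j₁+j₂=4  j₁+j₂+J+1=7
(j₁±m₁, j₂±m₂, J±M) = (1,1,0,5,0,5)
P² = 2880/7
sum k=0..0:
  [0] +1/24 = 1/24
S = 1/24
C² = P²·S² = 5/7 ; C = +0.845154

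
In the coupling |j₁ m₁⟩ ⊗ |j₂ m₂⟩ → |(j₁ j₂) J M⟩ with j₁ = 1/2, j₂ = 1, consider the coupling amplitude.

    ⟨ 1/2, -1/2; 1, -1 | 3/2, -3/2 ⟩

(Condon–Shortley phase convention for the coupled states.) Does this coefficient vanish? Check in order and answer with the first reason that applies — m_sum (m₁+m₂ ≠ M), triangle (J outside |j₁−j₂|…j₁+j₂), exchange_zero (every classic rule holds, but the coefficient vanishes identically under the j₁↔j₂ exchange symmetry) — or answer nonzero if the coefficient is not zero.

m-sum: m₁+m₂ = -1/2+(-1) = -3/2, M = -3/2  ✓
triangle: |j₁−j₂| = 1/2 ≤ J = 3/2 ≤ j₁+j₂ = 3/2  ✓
exchange: j₁≠j₂ or m₁≠m₂ — the exchange symmetry imposes no constraint here
value check: CG = +1 = +1.000000 ≠ 0

nonzero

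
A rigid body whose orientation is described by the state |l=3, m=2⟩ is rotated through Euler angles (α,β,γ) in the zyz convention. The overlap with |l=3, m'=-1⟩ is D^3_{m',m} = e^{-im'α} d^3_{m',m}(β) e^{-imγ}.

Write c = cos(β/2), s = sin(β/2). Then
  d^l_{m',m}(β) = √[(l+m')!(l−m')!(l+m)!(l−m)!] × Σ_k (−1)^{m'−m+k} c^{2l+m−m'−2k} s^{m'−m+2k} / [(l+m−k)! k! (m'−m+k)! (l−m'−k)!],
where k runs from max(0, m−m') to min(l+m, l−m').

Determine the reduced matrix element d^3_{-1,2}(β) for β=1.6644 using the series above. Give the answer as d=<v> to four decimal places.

d^3_{-1,2}(β=1.6644) via the finite sum:
With c≡cos(β/2)=0.673251 and s≡sin(β/2)=0.739414, N=[2·24·120·1]^{1/2}=75.894664
Admissible k: 3..4 (factorial args all ≥0)
  k=3: (−1)^0·75.8947/(12)·0.6733^3·0.7394^3 = +0.780232
  k=4: (−1)^1·75.8947/(24)·0.6733^1·0.7394^5 = -0.470561
d^3_{-1,2}(1.6644) = +0.780232 -0.470561 = +0.309671

d=0.3097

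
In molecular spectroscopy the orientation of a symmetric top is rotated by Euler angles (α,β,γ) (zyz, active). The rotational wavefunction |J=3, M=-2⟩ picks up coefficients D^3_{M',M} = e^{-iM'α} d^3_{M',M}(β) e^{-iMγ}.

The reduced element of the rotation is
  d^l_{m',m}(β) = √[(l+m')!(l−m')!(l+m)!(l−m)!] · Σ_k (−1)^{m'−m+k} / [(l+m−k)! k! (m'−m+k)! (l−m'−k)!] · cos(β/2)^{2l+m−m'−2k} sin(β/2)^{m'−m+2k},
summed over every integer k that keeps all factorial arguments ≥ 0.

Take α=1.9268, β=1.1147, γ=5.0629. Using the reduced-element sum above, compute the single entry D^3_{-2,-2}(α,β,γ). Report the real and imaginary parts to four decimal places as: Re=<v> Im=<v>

Re=-0.0553 Im=-0.3477

D^3_{-2,-2}(1.9268,1.1147,5.0629) = e^{-i·-2·1.9268}·d^3_{-2,-2}(1.1147)·e^{-i·-2·5.0629}. Compute d first:
c=cos(1.114700/2)=0.848660, s=sin(1.114700/2)=0.528939; N=√[1·120·1·120]=120.000000
k∈{0,1} keeps every argument non-negative
  k=0: (−1)^0·120.0000/(120)·0.8487^6·0.5289^0 = +0.373596
  k=1: (−1)^1·120.0000/(24)·0.8487^4·0.5289^2 = -0.725631
d^3_{-2,-2}(1.1147) = +0.373596 -0.725631 = -0.352035
Phases: e^{-i·(-2)·1.9268}=-0.757052-0.653355i, e^{-i·(-2)·5.0629}=-0.764183-0.644999i ⇒ D=-0.055309-0.347663i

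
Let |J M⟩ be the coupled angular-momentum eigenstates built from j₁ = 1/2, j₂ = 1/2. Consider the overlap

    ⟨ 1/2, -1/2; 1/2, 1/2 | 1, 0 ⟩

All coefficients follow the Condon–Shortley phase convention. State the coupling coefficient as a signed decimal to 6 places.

j₁+j₂−J=0  J+j₁−j₂=1  J−j₁+j₂=1  j₁+j₂+J+1=3
(j₁±m₁, j₂±m₂, J±M) = (0,1,1,0,1,1)
P² = 1/2
sum k=0..0:
  [0] +1/1 = 1
S = 1
C² = P²·S² = 1/2 ; C = +0.707107

+0.707107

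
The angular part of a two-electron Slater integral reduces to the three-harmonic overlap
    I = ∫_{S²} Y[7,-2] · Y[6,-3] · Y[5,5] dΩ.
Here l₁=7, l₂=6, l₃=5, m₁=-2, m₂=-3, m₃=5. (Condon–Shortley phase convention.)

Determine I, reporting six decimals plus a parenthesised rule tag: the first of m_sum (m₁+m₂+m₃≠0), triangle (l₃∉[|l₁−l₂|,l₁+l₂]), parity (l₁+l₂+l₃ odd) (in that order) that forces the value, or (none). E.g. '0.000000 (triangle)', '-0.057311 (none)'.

0.140567 (none)

Rules hold: Σm=0, L=18 even, 1≤5≤13.
N = 15·13·11 = 2145
Δ = 8!·6!·4!/19! = 1/174594420
Racah Σ t=2..6: t=2:+1/4147200 t=3:−1/207360 t=4:+1/82944 t=5:−1/207360 t=6:+1/4147200 = 1/345600
⇒ 3j(7 6 5; 0 0 0)² = 420/46189, sgn -1
Racah Σ t=3..3: t=3:−1/12441600 = -1/12441600
⇒ 3j(7 6 5; -2 -3 5)² = 588/46189, sgn -1
4πI² = N·(3j₀)²·(3jₘ)² = 3704400/14919047
I = +1·√(0.2483/4π) = 0.14056703
No selection rule forces the value: the integral is nonzero (none).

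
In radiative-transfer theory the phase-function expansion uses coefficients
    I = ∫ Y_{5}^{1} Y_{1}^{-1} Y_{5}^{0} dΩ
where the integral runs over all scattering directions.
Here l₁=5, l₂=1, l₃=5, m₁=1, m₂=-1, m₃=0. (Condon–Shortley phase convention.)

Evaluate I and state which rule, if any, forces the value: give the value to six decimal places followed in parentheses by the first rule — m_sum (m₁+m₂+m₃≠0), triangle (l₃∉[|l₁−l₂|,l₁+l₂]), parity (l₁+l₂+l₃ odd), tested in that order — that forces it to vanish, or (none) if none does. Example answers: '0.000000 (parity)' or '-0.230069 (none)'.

Σlᵢ=11 odd — θ-integrand is odd under cosθ→−cosθ; I=0

0.000000 (parity)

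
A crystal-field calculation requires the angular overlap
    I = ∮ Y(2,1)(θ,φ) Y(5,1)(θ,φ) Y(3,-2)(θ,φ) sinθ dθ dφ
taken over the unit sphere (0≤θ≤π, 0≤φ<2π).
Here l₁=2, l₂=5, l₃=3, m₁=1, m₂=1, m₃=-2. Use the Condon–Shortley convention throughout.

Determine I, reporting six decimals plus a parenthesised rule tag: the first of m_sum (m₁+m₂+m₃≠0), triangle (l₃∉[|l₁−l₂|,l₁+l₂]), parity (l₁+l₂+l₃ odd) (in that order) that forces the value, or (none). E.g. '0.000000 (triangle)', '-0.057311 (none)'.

-0.117387 (none)

Checks pass: Σm=0; 10 even; l₃=3∈[3,7].
(2·2+1)(2·5+1)(2·3+1) = 385
Δ: 4! 0! 6! / 11! → 1/2310
sum: t=2:+1/144 = 1/144
3j²(2 5 3; 0 0 0) = Δ·Π!·Σ² = 10/231  (sign -1)
sum: t=1:−1/720 = -1/720
3j²(2 5 3; 1 1 -2) = Δ·Π!·Σ² = 4/385  (sign +1)
combine: 4πI² = 385·10/231·4/385 = 40/231
take √, sign -1: I = -0.11738675
No selection rule forces the value: the integral is nonzero (none).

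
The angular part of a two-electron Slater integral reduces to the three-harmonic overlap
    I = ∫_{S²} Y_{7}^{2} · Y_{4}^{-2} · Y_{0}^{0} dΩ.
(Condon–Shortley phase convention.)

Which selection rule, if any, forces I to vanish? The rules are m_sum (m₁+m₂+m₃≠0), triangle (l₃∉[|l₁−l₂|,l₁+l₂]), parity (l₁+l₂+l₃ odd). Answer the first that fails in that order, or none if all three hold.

triangle

m₁+m₂+m₃ = 2 − 2 + 0 = 0  ✓
triangle: need |l₁−l₂| ≤ l₃ ≤ l₁+l₂ = [3,11]; l₃=0 is outside  ✗
parity: l₁+l₂+l₃ = 11 is odd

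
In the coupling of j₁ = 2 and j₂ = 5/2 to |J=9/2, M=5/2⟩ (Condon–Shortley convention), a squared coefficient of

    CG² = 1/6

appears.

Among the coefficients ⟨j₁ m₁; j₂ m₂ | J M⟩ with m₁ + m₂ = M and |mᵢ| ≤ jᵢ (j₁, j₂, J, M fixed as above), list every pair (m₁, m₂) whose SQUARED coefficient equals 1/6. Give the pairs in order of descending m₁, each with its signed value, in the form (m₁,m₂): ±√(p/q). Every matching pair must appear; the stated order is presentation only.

Admissible pairs with m₁+m₂ = M = 5/2: (0,5/2), (1,3/2), (2,1/2)
  (m₁,m₂)=(2,1/2): CG² = 5/18, CG = +√(5/18)
  (m₁,m₂)=(1,3/2): CG² = 5/9, CG = +√(5/9)
  (m₁,m₂)=(0,5/2): CG² = 1/6, CG = +√(1/6)   ← matches the target
Pairs with CG² = 1/6: (0,5/2): +√(1/6)

(0,5/2): +√(1/6)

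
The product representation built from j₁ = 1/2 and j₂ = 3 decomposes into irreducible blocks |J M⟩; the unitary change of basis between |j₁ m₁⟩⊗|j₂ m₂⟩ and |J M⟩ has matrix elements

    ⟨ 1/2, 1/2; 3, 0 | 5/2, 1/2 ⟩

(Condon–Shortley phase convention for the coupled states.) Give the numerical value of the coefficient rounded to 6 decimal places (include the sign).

j₁+j₂−J=1  J+j₁−j₂=0  J−j₁+j₂=5  j₁+j₂+J+1=7
(j₁±m₁, j₂±m₂, J±M) = (1,0,3,3,3,2)
P² = 432/7
sum k=0..0:
  [0] +1/12 = 1/12
S = 1/12
C² = P²·S² = 3/7 ; C = +0.654654

+0.654654  (= +√(3/7))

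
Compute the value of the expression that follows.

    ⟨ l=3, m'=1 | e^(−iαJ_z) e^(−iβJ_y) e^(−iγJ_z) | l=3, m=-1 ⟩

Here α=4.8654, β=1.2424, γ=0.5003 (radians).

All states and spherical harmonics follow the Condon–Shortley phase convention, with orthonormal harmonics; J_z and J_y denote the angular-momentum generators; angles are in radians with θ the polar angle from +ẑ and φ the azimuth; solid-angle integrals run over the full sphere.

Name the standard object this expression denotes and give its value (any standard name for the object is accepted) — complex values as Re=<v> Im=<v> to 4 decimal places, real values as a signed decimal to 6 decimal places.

This is a Wigner D-matrix element — the rotation-matrix element ⟨l m'| R(α,β,γ) |l m⟩ in the angular-momentum basis.
First d^3_{1,-1}(β=1.2424), then the phase factors e^{-i(1)α} and e^{-i(-1)γ}:
c=cos(1.242400/2)=0.813181, s=sin(1.242400/2)=0.582011; N=√[24·2·2·24]=48.000000
k∈{0,1,2} keeps every argument non-negative
  k=0: (−1)^2·48.0000/(8)·0.8132^4·0.5820^2 = +0.888715
  k=1: (−1)^3·48.0000/(6)·0.8132^2·0.5820^4 = -0.607002
  k=2: (−1)^4·48.0000/(48)·0.8132^0·0.5820^6 = +0.038868
d^3_{1,-1}(1.2424) = +0.888715 -0.607002 +0.038868 = +0.320581
Attach z-rotation phases: D = e^{-i(1)(4.8654)}·(+0.320581)·e^{-i(-1)(0.5003)} = -0.109110+0.301441i

Wigner D-matrix element, Re=-0.1091 Im=0.3014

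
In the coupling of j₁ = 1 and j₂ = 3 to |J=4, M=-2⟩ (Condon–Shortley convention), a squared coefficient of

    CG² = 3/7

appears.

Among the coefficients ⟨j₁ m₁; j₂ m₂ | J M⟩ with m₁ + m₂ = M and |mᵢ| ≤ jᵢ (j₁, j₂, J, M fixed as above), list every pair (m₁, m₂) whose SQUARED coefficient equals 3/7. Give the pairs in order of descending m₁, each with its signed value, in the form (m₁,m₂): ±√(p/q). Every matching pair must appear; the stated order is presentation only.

Admissible pairs with m₁+m₂ = M = -2: (-1,-1), (0,-2), (1,-3)
  (m₁,m₂)=(1,-3): CG² = 1/28, CG = +√(1/28)
  (m₁,m₂)=(0,-2): CG² = 3/7, CG = +√(3/7)   ← matches the target
  (m₁,m₂)=(-1,-1): CG² = 15/28, CG = +√(15/28)
Pairs with CG² = 3/7: (0,-2): +√(3/7)

(0,-2): +√(3/7)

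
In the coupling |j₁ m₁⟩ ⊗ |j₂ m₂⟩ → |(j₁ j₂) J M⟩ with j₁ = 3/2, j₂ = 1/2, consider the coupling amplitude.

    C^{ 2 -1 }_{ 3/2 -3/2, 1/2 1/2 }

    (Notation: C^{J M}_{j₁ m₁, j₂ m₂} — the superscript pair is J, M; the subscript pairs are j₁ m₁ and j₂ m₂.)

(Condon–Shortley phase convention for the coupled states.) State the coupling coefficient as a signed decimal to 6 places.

j₁+j₂−J=0  J+j₁−j₂=3  J−j₁+j₂=1  j₁+j₂+J+1=5
(j₁±m₁, j₂±m₂, J±M) = (0,3,1,0,1,3)
P² = 9
sum k=0..0:
  [0] +1/6 = 1/6
S = 1/6
C² = P²·S² = 1/4 ; C = +0.500000

+0.500000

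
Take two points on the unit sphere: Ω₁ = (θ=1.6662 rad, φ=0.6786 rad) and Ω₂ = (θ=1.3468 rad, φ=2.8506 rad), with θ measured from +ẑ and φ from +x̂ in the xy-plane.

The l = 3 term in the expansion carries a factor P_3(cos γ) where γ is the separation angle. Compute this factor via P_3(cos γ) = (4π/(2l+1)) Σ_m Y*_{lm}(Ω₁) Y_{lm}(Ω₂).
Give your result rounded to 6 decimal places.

0.391871

Summing Y*_{l m}(θ₁,φ₁)·Y_{l m}(θ₂,φ₂) over m ∈ [−3, 3]; prefactor 4π/(2·3+1) = 1.795196:
  m=-3: (-0.184553+0.367858i) × (-0.248492-0.296329i) = +0.154867-0.036721i  (running Σ = +0.154867-0.036721i)
  m=-2: (-0.020449-0.094278i) × (+0.180282+0.118627i) = +0.007497-0.019422i  (running Σ = +0.162364-0.056144i)
  m=-1: (-0.239074-0.192777i) × (+0.227389+0.068102i) = -0.041234-0.060117i  (running Σ = +0.121130-0.116260i)
  m=0: (+0.105032-0.000000i) × (-0.228229+0.000000i) = -0.023971+0.000000i  (running Σ = +0.097159-0.116260i)
  m=1: (+0.239074-0.192777i) × (-0.227389+0.068102i) = -0.041234+0.060117i  (running Σ = +0.055924-0.056144i)
  m=2: (-0.020449+0.094278i) × (+0.180282-0.118627i) = +0.007497+0.019422i  (running Σ = +0.063422-0.036721i)
  m=3: (+0.184553+0.367858i) × (+0.248492-0.296329i) = +0.154867+0.036721i  (running Σ = +0.218289+0.000000i)
Accumulated sum +0.218289+0.000000i; after 4π/(2l+1) scaling, +0.391871+0.000000i ⇒ P_3 = 0.391871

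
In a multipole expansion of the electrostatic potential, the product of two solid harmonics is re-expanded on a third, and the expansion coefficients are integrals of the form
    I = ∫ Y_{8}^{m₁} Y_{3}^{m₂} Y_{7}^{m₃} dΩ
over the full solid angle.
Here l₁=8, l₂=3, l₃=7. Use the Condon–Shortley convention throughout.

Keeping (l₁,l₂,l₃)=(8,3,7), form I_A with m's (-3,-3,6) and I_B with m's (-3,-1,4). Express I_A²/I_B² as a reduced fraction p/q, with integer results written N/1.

l's match ⇒ only the (l;m) 3-j factors differ between A and B.
A: triangle coeff Δ(8,3,7) = 1/5290740; Σ_t [0,0]: t=0:+1/1916006400 = 1/1916006400; (3j)²=5/4522 [(8 3 7; -3 -3 6)], sign=-1
B: triangle coeff Δ(8,3,7) = 1/5290740; Σ_t [0,2]: t=0:+1/1916006400 t=1:−1/43545600 t=2:+1/17418240 = 67/1916006400; (3j)²=4489/352716 [(8 3 7; -3 -1 4)], sign=-1
I_A²/I_B² = (5/4522)/(4489/352716) = 390/4489

390/4489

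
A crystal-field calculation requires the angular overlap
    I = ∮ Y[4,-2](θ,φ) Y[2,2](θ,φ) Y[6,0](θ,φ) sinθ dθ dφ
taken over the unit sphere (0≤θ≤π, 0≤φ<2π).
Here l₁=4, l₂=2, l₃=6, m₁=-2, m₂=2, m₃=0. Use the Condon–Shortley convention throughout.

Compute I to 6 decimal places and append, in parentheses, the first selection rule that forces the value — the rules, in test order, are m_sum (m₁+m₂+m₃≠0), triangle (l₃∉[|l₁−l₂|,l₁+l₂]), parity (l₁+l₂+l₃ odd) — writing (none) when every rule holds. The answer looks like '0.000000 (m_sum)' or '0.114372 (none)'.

0.061597 (none)

Checks pass: Σm=0; 12 even; l₃=6∈[2,6].
(2·4+1)(2·2+1)(2·6+1) = 585
Δ: 0! 8! 4! / 13! → 1/6435
sum: t=0:+1/2304 = 1/2304
3j²(4 2 6; 0 0 0) = Δ·Π!·Σ² = 5/143  (sign +1)
sum: t=0:+1/34560 = 1/34560
3j²(4 2 6; -2 2 0) = Δ·Π!·Σ² = 1/429  (sign +1)
combine: 4πI² = 585·5/143·1/429 = 75/1573
take √, sign +1: I = 0.06159725
No selection rule forces the value: the integral is nonzero (none).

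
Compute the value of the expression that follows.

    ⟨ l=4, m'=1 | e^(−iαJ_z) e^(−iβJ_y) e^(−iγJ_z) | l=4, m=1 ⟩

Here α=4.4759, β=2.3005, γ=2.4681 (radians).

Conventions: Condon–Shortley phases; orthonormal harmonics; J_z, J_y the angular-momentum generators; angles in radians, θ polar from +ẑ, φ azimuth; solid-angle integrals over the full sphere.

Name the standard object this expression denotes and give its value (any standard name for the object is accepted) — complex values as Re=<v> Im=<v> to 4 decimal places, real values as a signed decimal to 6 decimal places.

Wigner D-matrix element, Re=-0.3497 Im=0.2718

This is a Wigner D-matrix element — the rotation-matrix element ⟨l m'| R(α,β,γ) |l m⟩ in the angular-momentum basis.
D^4_{1,1}(4.4759,2.3005,2.4681) = e^{-i·1·4.4759}·d^4_{1,1}(2.3005)·e^{-i·1·2.4681}. Compute d first:
Half-angle: c=0.408259, s=0.912866. N=√(120·6·120·6)=720.000000
Admissible k: 0..3 (factorial args all ≥0)
  k=0: (−1)^0·720.0000/(720)·0.4083^8·0.9129^0 = +0.000772
  k=1: (−1)^1·720.0000/(48)·0.4083^6·0.9129^2 = -0.057879
  k=2: (−1)^2·720.0000/(24)·0.4083^4·0.9129^4 = +0.578753
  k=3: (−1)^3·720.0000/(72)·0.4083^2·0.9129^6 = -0.964527
d^4_{1,1}(2.3005) = +0.000772 -0.057879 +0.578753 -0.964527 = -0.442881
Phases: e^{-i·(1)·4.4759}=-0.234291+0.972167i, e^{-i·(1)·2.4681}=-0.781648-0.623720i ⇒ D=-0.349651+0.271823i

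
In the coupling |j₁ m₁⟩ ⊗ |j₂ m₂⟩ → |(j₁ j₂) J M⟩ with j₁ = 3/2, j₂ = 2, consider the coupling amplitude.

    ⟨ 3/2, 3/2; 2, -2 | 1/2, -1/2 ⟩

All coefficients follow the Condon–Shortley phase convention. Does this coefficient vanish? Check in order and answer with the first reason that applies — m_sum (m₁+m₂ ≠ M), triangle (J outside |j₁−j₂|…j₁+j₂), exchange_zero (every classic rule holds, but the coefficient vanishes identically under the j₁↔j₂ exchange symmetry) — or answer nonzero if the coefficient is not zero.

m-sum: m₁+m₂ = 3/2+(-2) = -1/2, M = -1/2  ✓
triangle: |j₁−j₂| = 1/2 ≤ J = 1/2 ≤ j₁+j₂ = 7/2  ✓
exchange: j₁≠j₂ or m₁≠m₂ — the exchange symmetry imposes no constraint here
value check: CG = +√(2/5) = +0.632456 ≠ 0

nonzero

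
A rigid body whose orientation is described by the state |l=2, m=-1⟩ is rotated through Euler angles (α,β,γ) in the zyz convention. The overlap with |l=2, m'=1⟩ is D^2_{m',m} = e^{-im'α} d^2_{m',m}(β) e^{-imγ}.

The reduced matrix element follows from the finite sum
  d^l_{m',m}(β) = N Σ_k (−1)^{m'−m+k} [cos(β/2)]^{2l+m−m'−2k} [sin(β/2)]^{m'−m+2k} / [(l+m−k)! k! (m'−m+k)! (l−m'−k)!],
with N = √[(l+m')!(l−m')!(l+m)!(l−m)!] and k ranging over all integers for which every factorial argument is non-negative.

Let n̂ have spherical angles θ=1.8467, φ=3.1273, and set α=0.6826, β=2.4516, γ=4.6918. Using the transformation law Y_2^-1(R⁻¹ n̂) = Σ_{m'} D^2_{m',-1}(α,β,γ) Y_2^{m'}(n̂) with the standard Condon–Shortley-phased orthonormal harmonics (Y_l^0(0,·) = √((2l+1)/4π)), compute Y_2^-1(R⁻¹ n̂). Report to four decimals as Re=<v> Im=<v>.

Re=0.1269 Im=0.1463

Need the full column D^2_{m',-1} for m'=−2..2 at α=0.6826, β=2.4516, γ=4.6918.
cos(β/2)=0.338193, sin(β/2)=0.941077
d^2_{-2,-1}: single k=1 term ⇒ +0.072803;  D = +0.070949-0.016327i
d^2_{-1,-1}: k∈[0..1] ⇒ +0.013082 -0.303879 = -0.290798;  D = -0.178755+0.229369i
d^2_{0,-1}: k∈[0..1] ⇒ -0.089165 +0.690424 = +0.601258;  D = -0.012378-0.601131i
d^2_{1,-1}: k∈[0..1] ⇒ +0.303879 -0.784332 = -0.480453;  D = +0.310687+0.366482i
d^2_{2,-1}: single k=0 term ⇒ -0.563728;  D = +0.554108+0.103700i
Y_2^{m'}(θ=1.8467,φ=3.1273) and Σ D·Y over m':
  (+0.0709-0.0163i)·(+0.3575+0.0102i)  (-0.1788+0.2294i)·(+0.2025+0.0029i)  (-0.0124-0.6011i)·(-0.2452+0.0000i)  (+0.3107+0.3665i)·(-0.2025+0.0029i)  (+0.5541+0.1037i)·(+0.3575-0.0102i)
Y_2^-1(R⁻¹ n̂) = +0.126872+0.146297i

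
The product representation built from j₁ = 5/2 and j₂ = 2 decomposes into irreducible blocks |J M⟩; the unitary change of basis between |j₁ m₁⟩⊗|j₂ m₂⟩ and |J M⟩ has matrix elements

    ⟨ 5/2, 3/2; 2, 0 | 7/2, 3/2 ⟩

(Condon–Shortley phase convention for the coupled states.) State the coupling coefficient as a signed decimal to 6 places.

+√(2/7) = +0.534522

√[8·1!4!3!/9! · 4!1!2!2!5!2!] = √(512/7)
  +(−1)^0/∏(0,1,1,2,3,1)! = 1/12  (running 1/12)
  +(−1)^1/∏(1,0,0,1,4,2)! = -1/48  (running 1/16)
⟨..|..⟩ = √(512/7)·(1/16) = +0.534522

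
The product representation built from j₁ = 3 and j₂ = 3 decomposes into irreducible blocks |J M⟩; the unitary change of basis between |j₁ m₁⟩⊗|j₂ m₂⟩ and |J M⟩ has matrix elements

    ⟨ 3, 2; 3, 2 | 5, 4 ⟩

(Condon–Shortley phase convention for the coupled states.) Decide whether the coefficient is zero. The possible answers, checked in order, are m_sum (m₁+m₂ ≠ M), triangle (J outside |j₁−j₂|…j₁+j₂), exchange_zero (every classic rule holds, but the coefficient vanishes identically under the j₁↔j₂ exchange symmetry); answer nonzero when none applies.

exchange_zero

m-sum: m₁+m₂ = 2+2 = 4, M = 4  ✓
triangle: |j₁−j₂| = 0 ≤ J = 5 ≤ j₁+j₂ = 6  ✓
exchange: j₁=j₂ and m₁=m₂, and (−1)^(j₁+j₂−J) = (−1)^1 = −1 forces ⟨j₁m₁;j₂m₂|JM⟩ = −⟨j₂m₂;j₁m₁|JM⟩ = −⟨j₁m₁;j₂m₂|JM⟩ ⇒ the coefficient vanishes identically
Racah sum check: Σ_k collapses to 0 ⇒ CG = 0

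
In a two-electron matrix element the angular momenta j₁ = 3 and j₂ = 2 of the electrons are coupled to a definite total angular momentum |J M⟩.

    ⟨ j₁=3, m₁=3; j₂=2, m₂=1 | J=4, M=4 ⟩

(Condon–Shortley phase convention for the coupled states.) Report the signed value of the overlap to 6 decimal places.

triangle: 1!*5!*3!/10! = 720/3628800
(j±m)!: 6!*0!*3!*1!*8!*0! = 174182400
prefactor² = (2J+1)*Δ*N² = 311040
  k=0: +1/(0!*1!*0!*3!*5!*0!) = 1/720
Σ = 1/720  ⇒  CG² = 311040*(1/720)² = 3/5
CG = +√(3/5) = +0.774597

+√(3/5) = +0.774597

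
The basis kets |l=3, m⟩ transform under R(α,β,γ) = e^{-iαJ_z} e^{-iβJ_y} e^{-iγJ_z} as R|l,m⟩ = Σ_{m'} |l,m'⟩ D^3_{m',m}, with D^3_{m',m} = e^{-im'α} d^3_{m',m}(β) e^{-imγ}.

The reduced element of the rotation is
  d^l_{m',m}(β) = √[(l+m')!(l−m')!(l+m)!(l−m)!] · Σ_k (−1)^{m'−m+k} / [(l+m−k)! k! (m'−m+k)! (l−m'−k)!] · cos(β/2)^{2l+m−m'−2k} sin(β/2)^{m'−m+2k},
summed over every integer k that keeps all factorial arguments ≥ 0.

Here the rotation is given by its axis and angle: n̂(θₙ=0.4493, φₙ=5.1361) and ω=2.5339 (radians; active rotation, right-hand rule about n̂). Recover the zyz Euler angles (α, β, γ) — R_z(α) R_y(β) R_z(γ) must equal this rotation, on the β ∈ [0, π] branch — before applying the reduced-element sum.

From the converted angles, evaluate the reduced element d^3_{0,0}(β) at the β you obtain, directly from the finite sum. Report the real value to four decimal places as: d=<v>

d=-0.2774

Axis–angle → zyz. n̂ = (sinθₙcosφₙ, sinθₙsinφₙ, cosθₙ) = (+0.178575, -0.395927, +0.900751), ω = 2.5339.
R = I cosω + sinω [n̂]ₓ + (1−cosω) n̂n̂ᵀ gives
  R = [-0.762899, -0.643054, +0.066842; +0.385559, -0.535517, -0.751376; +0.518970, -0.547452, +0.656480]
β = atan2(√(R₁₃²+R₂₃²), R₃₃) = 0.854653; α = atan2(R₂₃, R₁₃) mod 2π = 4.801115; γ = atan2(R₃₂, −R₃₁) mod 2π = 3.953693
d^3_{0,0}(β=0.8547) via the finite sum:
With c≡cos(β/2)=0.910077 and s≡sin(β/2)=0.414439, N=[6·6·6·6]^{1/2}=36.000000
Admissible k: 0..3 (factorial args all ≥0)
  k=0: (−1)^0·36.0000/(36)·0.9101^6·0.4144^0 = +0.568157
  k=1: (−1)^1·36.0000/(4)·0.9101^4·0.4144^2 = -1.060418
  k=2: (−1)^2·36.0000/(4)·0.9101^2·0.4144^4 = +0.219909
  k=3: (−1)^3·36.0000/(36)·0.9101^0·0.4144^6 = -0.005067
d^3_{0,0}(0.8547) = +0.568157 -1.060418 +0.219909 -0.005067 = -0.277419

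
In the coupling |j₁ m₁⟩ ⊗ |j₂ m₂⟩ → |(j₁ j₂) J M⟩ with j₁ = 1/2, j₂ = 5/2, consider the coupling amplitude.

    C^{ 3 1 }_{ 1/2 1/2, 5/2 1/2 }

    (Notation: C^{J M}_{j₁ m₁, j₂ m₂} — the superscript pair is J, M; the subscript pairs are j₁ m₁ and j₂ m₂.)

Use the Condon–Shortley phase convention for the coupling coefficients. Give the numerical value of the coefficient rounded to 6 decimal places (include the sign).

+0.816497  (= +√(2/3))

j₁+j₂−J=0  J+j₁−j₂=1  J−j₁+j₂=5  j₁+j₂+J+1=7
(j₁±m₁, j₂±m₂, J±M) = (1,0,3,2,4,2)
P² = 96
sum k=0..0:
  [0] +1/12 = 1/12
S = 1/12
C² = P²·S² = 2/3 ; C = +0.816497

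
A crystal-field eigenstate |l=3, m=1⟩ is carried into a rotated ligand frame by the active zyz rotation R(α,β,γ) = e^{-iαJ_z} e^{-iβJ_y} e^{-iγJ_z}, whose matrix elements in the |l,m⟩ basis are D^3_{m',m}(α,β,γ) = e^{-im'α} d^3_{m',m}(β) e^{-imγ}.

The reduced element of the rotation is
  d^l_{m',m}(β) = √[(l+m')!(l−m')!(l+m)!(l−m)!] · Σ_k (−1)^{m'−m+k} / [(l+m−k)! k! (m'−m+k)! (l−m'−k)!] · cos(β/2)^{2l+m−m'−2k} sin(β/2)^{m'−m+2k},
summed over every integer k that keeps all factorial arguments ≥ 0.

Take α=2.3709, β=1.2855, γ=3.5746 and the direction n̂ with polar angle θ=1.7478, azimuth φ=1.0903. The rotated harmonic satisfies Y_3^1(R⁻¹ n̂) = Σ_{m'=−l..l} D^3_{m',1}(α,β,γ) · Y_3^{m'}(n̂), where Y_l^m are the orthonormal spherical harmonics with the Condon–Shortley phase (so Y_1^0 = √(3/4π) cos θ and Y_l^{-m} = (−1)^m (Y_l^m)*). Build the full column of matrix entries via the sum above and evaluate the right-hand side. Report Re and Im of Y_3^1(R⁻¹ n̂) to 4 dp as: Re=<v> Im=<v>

Re=0.0417 Im=0.2348

Need the full column D^3_{m',1} for m'=−3..3 at α=2.3709, β=1.2855, γ=3.5746.
cos(β/2)=0.800450, sin(β/2)=0.599399
d^3_{-3,1}: single k=4 term ⇒ +0.320316;  D = -0.295464-0.123706i
d^3_{-2,1}: k∈[3..4] ⇒ +0.698524 -0.195846 = +0.502678;  D = +0.197416+0.462290i
d^3_{-1,1}: k∈[2..4] ⇒ +0.884955 -0.661642 +0.046376 = +0.269689;  D = +0.096793-0.251721i
d^3_{0,1}: k∈[1..3] ⇒ +0.682305 -1.147792 +0.214538 = -0.250948;  D = +0.227788-0.105298i
d^3_{1,1}: k∈[0..2] ⇒ +0.263031 -1.179939 +0.496231 = -0.420677;  D = -0.396919-0.139372i
d^3_{2,1}: k∈[0..1] ⇒ -0.622857 +0.698524 = +0.075667;  D = -0.033756-0.067720i
d^3_{3,1}: single k=0 term ⇒ +0.571236;  D = -0.173321+0.544307i
Y_3^{m'}(θ=1.7478,φ=1.0903) and Σ D·Y over m':
  (-0.2955-0.1237i)·(-0.3946+0.0513i)  (+0.1974+0.4623i)·(+0.0999+0.1429i)  (+0.0968-0.2517i)·(-0.1243+0.2384i)  (+0.2278-0.1053i)·(+0.1869+0.0000i)  (-0.3969-0.1394i)·(+0.1243+0.2384i)  (-0.0338-0.0677i)·(+0.0999-0.1429i)  (-0.1733+0.5443i)·(+0.3946+0.0513i)
Y_3^1(R⁻¹ n̂) = +0.041667+0.234754i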